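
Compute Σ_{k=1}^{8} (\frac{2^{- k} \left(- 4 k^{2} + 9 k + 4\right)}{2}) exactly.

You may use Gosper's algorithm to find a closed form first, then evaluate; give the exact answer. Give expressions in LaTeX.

Σ = -99/256

t_(k+1)/t_k = (4*k**2 - k - 9)/(2*(4*k**2 - 9*k - 4)).
A = 1/2, B = 1, C = k**2 - 9*k/4 - 1.
Key eq: (1/2)·f(k+1) = (1)·f(k) + (k**2 - 9*k/4 - 1).
d = 2 from the (0,0,2) case.
Solving with deg f ≤ 2: f(k) = -(4*k**2 - k - 1)/2.
Get s_k = R·t_k = (4*k**2 - k - 1)/2**k with R(k) = B(k−1)f(k)/C(k) = -2*(4*k**2 - k - 1)/(4*k**2 - 9*k - 4).
Δs = (-4*k**2 + 9*k + 4)/(2*2**k), as required.
Evaluate s at k=9 and k=1: 157/256 and 1; difference -99/256.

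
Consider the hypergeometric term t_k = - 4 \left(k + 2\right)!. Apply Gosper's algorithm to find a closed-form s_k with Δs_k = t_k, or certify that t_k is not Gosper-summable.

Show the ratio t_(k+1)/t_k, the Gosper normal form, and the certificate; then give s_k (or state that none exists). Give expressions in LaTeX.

no hypergeometric antidifference exists

Ratio r(k) = k + 3.
A = k + 3, B = 1, C = 1.
Need (k + 3)·f(k+1) − (1)·f(k) = 1.
d = -1 from the (1,0,0) case.
Bound -1 < 0, so the key equation has no polynomial solution.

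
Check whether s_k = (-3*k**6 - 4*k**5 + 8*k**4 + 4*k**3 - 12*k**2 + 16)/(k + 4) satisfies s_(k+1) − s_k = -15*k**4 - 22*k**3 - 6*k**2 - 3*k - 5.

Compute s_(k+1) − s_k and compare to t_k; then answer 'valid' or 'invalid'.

s_(k+1) = (-3*k**6 - 22*k**5 - 57*k**4 - 64*k**3 - 37*k**2 - 18*k + 9)/(k + 5)
s_(k+1) − s_k = (-15*k**6 - 133*k**5 - 336*k**4 - 301*k**3 - 106*k**2 - 79*k - 44)/(k**2 + 9*k + 20)
(s_(k+1) − s_k) − t_k = 2*(12*k**5 + 84*k**4 + 98*k**3 + 23*k**2 + 13*k + 28)/(k**2 + 9*k + 20)

Invalid: residual 2*(12*k**5 + 84*k**4 + 98*k**3 + 23*k**2 + 13*k + 28)/(k**2 + 9*k + 20) ≠ 0.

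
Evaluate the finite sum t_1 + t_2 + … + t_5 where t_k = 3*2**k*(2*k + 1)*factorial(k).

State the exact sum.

Σ = 138234

r(k) = 2*(k + 1)*(2*k + 3)/(2*k + 1) after simplifying.
Normal form (A,B,C) = (2*k + 2, 1, k + 1/2).
f must satisfy (2*k + 2)·f(k+1) − (1)·f(k) = k + 1/2.
From deg A=1, deg B=0, deg C=1: d=0.
Coefficient equations give f(k) = 1/2.
Certificate R = B(k−1)f/C = 1/(2*k + 1) gives s_k = 3*2**k*factorial(k).
Check: Δs_k = 3*2**k*(2*k + 1)*factorial(k). ✓
Σ_(k=1)^(5) t_k = s_(6) − s_(1) = 138240 − (6) = 138234.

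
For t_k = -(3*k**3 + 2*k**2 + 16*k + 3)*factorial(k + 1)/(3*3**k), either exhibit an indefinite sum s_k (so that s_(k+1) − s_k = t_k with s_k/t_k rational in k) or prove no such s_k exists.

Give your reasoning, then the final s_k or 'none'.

s_k = -(3*k**2 - k + 1)*factorial(k + 1)/3**k

Compute t_(k+1)/t_k: get (3*k**4 + 17*k**3 + 51*k**2 + 82*k + 48)/(3*(3*k**3 + 2*k**2 + 16*k + 3)).
A = k/3 + 2/3, B = 1, C = k**3 + 2*k**2/3 + 16*k/3 + 1.
Need (k/3 + 2/3)·f(k+1) − (1)·f(k) = k**3 + 2*k**2/3 + 16*k/3 + 1.
Degrees (1,0,3) ⇒ d ≤ 2.
Match coefficients ⇒ f(k) = 3*k**2 - k + 1.
Get s_k = R·t_k = -(3*k**2 - k + 1)*factorial(k + 1)/3**k with R(k) = B(k−1)f(k)/C(k) = 3*(3*k**2 - k + 1)/(3*k**3 + 2*k**2 + 16*k + 3).
Verify: -(3*k**3 + 2*k**2 + 16*k + 3)*factorial(k + 1)/(3*3**k) matches t_k.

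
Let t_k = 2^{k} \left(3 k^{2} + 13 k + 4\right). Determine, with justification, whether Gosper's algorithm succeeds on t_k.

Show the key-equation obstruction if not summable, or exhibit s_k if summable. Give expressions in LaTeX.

Compute t_(k+1)/t_k: get 2*(3*k**2 + 19*k + 20)/(3*k**2 + 13*k + 4).
A = 2, B = 1, C = k**2 + 13*k/3 + 4/3.
Need (2)·f(k+1) − (1)·f(k) = k**2 + 13*k/3 + 4/3.
deg f ≤ 2 (via 0,0,2).
Match coefficients ⇒ f(k) = (k - 1)*(3*k + 4)/3.
So s_k = (B(k−1)f/C)·t_k = ((k - 1)*(3*k + 4)/((k + 4)*(3*k + 1)))·t_k = 2**k*(3*k**2 + k - 4).
Check: Δs_k = 2**k*(3*k**2 + 13*k + 4). ✓

Yes. s_k = 2^{k} \left(3 k^{2} + k - 4\right).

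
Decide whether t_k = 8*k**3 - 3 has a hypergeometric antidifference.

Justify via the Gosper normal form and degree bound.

Yes. s_k = k*(2*k**3 - 4*k**2 + 2*k - 3).

r(k) = (8*(k + 1)**3 - 3)/(8*k**3 - 3) after simplifying.
So A=1 and B=1, with C=k**3 - 3/8.
Key eq: (1)·f(k+1) = (1)·f(k) + (k**3 - 3/8).
d = 4 from the (0,0,3) case.
Match coefficients ⇒ f(k) = k*(2*k**3 - 4*k**2 + 2*k - 3)/8.
R(k) = B(k−1)·f(k)/C(k) = k*(2*k**3 - 4*k**2 + 2*k - 3)/(8*k**3 - 3); s_k = R·t_k = k*(2*k**3 - 4*k**2 + 2*k - 3).
Check: Δs_k = 8*k**3 - 3. ✓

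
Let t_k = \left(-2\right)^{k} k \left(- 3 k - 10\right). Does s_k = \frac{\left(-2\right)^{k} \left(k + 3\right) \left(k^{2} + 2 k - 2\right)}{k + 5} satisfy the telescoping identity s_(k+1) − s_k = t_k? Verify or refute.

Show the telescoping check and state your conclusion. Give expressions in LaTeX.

Invalid: residual \frac{\left(-2\right)^{k + 1} \left(- 3 k^{3} - 26 k^{2} - 52 k + 2\right)}{k^{2} + 11 k + 30} ≠ 0.

s_(k+1) = (-2)**(k + 1)*(k + 4)*(2*k + (k + 1)**2)/(k + 6)
s_(k+1) − s_k = (-2)**k*(-3*k**4 - 37*k**3 - 148*k**2 - 196*k - 4)/(k**2 + 11*k + 30)
(s_(k+1) − s_k) − t_k = (-2)**(k + 1)*(-3*k**3 - 26*k**2 - 52*k + 2)/(k**2 + 11*k + 30)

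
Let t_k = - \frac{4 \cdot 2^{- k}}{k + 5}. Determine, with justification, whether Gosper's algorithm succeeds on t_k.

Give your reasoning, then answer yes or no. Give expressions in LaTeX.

t_(k+1)/t_k = (k + 5)/(2*(k + 6)).
Normal form (A,B,C) = (k/2 + 5/2, k + 6, 1).
Need (k/2 + 5/2)·f(k+1) − (k + 5)·f(k) = 1.
Bound: deg f ≤ -1.
d = -1 < 0 ⇒ no nonzero polynomial f; not summable.

No. Not Gosper-summable.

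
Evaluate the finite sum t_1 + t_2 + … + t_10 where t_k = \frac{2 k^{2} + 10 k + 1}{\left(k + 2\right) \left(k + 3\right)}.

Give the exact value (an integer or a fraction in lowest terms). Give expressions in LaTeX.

t_(k+1)/t_k = (k + 2)*(10*k + 2*(k + 1)**2 + 11)/((k + 4)*(2*k**2 + 10*k + 1)).
So A=k + 2 and B=k + 4, with C=k**2 + 5*k + 1/2.
Key eq: (k + 2)·f(k+1) = (k + 3)·f(k) + (k**2 + 5*k + 1/2).
deg f ≤ 2 (via 1,1,2).
Solving with deg f ≤ 2: f(k) = k*(4*k - 3)/4.
Then R = B(k−1)f/C = k*(k + 3)*(4*k - 3)/(2*(2*k**2 + 10*k + 1)), so s_k = R(k)·t_k = k*(4*k - 3)/(2*(k + 2)).
Check: Δs_k = (2*k**2 + 10*k + 1)/(k**2 + 5*k + 6). ✓
Telescoping: Σ = s_(11) − s_(1) = 451/26 − (1/6) = 670/39.

Σ = 670/39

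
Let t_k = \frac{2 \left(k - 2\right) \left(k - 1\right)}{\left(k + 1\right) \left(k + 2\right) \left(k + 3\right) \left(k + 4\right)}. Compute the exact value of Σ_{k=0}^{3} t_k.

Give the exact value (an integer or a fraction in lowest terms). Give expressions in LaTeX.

Σ = 6/35

The ratio is k*(k + 1)/((k - 2)*(k + 5)).
So A=k + 1 and B=k + 5, with C=k**2 - 3*k + 2.
Set up (k + 1)·f(k+1) − (k + 4)·f(k) − (k**2 - 3*k + 2) = 0.
Degrees (1,1,2) ⇒ d ≤ 3.
A polynomial solution: f(k) = k*(k**2 + 11)/6.
R(k) = B(k−1)·f(k)/C(k) = k*(k + 4)*(k**2 + 11)/(6*(k - 2)*(k - 1)); s_k = R·t_k = k*(k**2 + 11)/(3*(k**3 + 6*k**2 + 11*k + 6)).
Verify: 2*(k**2 - 3*k + 2)/(k**4 + 10*k**3 + 35*k**2 + 50*k + 24) matches t_k.
Sum = s_(4) − s_(0); s_(4) = 6/35, s_(0) = 0 ⇒ 6/35.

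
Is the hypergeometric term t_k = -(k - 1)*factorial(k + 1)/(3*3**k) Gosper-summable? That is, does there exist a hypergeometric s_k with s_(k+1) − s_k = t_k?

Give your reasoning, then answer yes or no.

Ratio r(k) = k*(k + 2)/(3*(k - 1)).
Gosper form: A/B · C(k+1)/C(k) with A=k/3 + 2/3, B=1, C=k - 1.
Solve (k/3 + 2/3)·f(k+1) − (1)·f(k) = k - 1.
Bound: deg f ≤ 0.
Solving with deg f ≤ 0: f(k) = 3.
Then R = B(k−1)f/C = 3/(k - 1), so s_k = R(k)·t_k = -factorial(k + 1)/3**k.
Δs = -(k - 1)*factorial(k + 1)/(3*3**k), as required.

Yes. s_k = -factorial(k + 1)/3**k.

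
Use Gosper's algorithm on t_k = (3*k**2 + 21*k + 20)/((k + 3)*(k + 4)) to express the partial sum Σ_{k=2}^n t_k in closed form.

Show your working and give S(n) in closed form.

t_(k+1)/t_k = (k + 3)*(21*k + 3*(k + 1)**2 + 41)/((k + 5)*(3*k**2 + 21*k + 20)).
Normal form (A,B,C) = (k + 3, k + 5, k**2 + 7*k + 20/3).
Need (k + 3)·f(k+1) − (k + 4)·f(k) = k**2 + 7*k + 20/3.
Bound: deg f ≤ 2.
Solve for f: f(k) = k*(9*k + 11)/9 (degree 2 ≤ 2).
So s_k = (B(k−1)f/C)·t_k = (k*(k + 4)*(9*k + 11)/(3*(3*k**2 + 21*k + 20)))·t_k = k*(9*k + 11)/(3*(k + 3)).
Check: Δs_k = (3*k**2 + 21*k + 20)/(k**2 + 7*k + 12). ✓
s_(n+1) = (9*n**2 + 29*n + 20)/(3*(n + 4)) and s_(2) = 58/15, so S(n) = (15*n**2 + 29*n - 44)/(5*(n + 4)).

S(n) = (15*n**2 + 29*n - 44)/(5*(n + 4))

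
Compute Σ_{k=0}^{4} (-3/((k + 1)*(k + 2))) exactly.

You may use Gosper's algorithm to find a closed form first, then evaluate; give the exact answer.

Compute t_(k+1)/t_k: get (k + 1)/(k + 3).
Gosper form: A/B · C(k+1)/C(k) with A=k + 1, B=k + 3, C=1.
Key eq: (k + 1)·f(k+1) = (k + 2)·f(k) + (1).
d = 1 from the (1,1,0) case.
Solve for f: f(k) = k (degree 1 ≤ 1).
Certificate R = B(k−1)f/C = k*(k + 2) gives s_k = -3*k/(k + 1).
Δs = -3/(k**2 + 3*k + 2), as required.
Evaluate s at k=5 and k=0: -5/2 and 0; difference -5/2.

Σ = -5/2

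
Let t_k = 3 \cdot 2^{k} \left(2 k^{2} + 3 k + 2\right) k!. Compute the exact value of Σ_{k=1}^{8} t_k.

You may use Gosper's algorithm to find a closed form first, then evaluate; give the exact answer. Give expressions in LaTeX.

Σ = 5016453114

Step 1: r(k) = 2*(2*k**3 + 9*k**2 + 14*k + 7)/(2*k**2 + 3*k + 2).
So A=2*k + 2 and B=1, with C=k**2 + 3*k/2 + 1.
Set up (2*k + 2)·f(k+1) − (1)·f(k) − (k**2 + 3*k/2 + 1) = 0.
d = 1 from the (1,0,2) case.
Solving with deg f ≤ 1: f(k) = k/2.
Certificate R = B(k−1)f/C = k/(2*k**2 + 3*k + 2) gives s_k = 3*2**k*k*factorial(k).
Δs = 3*2**k*(2*k**2 + 3*k + 2)*factorial(k), as required.
Σ_(k=1)^(8) t_k = s_(9) − s_(1) = 5016453120 − (6) = 5016453114.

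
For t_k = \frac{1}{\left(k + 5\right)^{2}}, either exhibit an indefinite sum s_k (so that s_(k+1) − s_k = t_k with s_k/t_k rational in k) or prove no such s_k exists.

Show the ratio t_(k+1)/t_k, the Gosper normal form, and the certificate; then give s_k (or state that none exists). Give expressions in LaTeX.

The ratio is (k + 5)**2/(k + 6)**2.
Take A(k)=k**2 + 10*k + 25, B(k)=k**2 + 12*k + 36, C(k)=1.
Key eq: (k**2 + 10*k + 25)·f(k+1) = (k**2 + 10*k + 25)·f(k) + (1).
Degrees (2,2,0) ⇒ d ≤ 0.
Generic f = c0 gives residual -1; -1 = 0 cannot hold, so t_k is not Gosper-summable.

none — t_k is not Gosper-summable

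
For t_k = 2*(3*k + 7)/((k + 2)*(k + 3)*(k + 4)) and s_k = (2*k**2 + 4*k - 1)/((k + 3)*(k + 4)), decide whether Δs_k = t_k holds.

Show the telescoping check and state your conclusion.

s_(k+1) = (4*k + 2*(k + 1)**2 + 3)/((k + 4)*(k + 5))
s_(k+1) − s_k = 10*(k + 2)/(k**3 + 12*k**2 + 47*k + 60)
(s_(k+1) − s_k) − t_k = 2*(2*k**2 - 2*k - 15)/(k**4 + 14*k**3 + 71*k**2 + 154*k + 120)

Invalid: residual 2*(2*k**2 - 2*k - 15)/(k**4 + 14*k**3 + 71*k**2 + 154*k + 120) ≠ 0.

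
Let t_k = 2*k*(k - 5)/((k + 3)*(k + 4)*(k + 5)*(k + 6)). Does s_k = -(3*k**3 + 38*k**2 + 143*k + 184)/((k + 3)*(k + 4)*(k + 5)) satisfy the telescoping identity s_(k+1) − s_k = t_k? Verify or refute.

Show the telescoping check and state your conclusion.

s_(k+1) = (-143*k - 3*(k + 1)**3 - 38*(k + 1)**2 - 327)/((k + 4)*(k + 5)*(k + 6))
s_(k+1) − s_k = 2*k*(k - 5)/(k**4 + 18*k**3 + 119*k**2 + 342*k + 360)
(s_(k+1) − s_k) − t_k = 0

Valid: the claim telescopes to t_k.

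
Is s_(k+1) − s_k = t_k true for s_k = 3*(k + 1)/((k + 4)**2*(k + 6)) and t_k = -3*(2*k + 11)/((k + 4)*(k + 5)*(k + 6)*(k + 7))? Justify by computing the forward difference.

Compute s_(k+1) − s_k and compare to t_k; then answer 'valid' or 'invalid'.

Invalid: residual 9*(3*k**2 + 31*k + 79)/(k**6 + 31*k**5 + 397*k**4 + 2689*k**3 + 10162*k**2 + 20320*k + 16800) ≠ 0.

s_(k+1) = 3*(k + 2)/((k + 5)**2*(k + 7))
s_(k+1) − s_k = 3*(-2*k**3 - 20*k**2 - 46*k + 17)/(k**6 + 31*k**5 + 397*k**4 + 2689*k**3 + 10162*k**2 + 20320*k + 16800)
(s_(k+1) − s_k) − t_k = 9*(3*k**2 + 31*k + 79)/(k**6 + 31*k**5 + 397*k**4 + 2689*k**3 + 10162*k**2 + 20320*k + 16800)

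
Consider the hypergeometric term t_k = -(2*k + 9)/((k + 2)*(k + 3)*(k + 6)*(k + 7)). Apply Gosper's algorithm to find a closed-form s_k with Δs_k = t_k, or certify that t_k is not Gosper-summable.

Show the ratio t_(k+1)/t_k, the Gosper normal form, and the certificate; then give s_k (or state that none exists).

s_k = k*(-k - 8)/(12*(k**2 + 8*k + 12))

t_(k+1)/t_k = (k + 2)*(k + 6)*(2*k + 11)/((k + 4)*(k + 8)*(2*k + 9)).
Factor: A=k + 2; B=k + 8; C=k**3 + 27*k**2/2 + 121*k/2 + 90.
f must satisfy (k + 2)·f(k+1) − (k + 7)·f(k) = k**3 + 27*k**2/2 + 121*k/2 + 90.
deg f ≤ 5 (via 1,1,3).
Coefficient equations give f(k) = k*(k + 3)*(k + 4)*(k + 5)*(k + 8)/24.
Get s_k = R·t_k = k*(-k - 8)/(12*(k**2 + 8*k + 12)) with R(k) = B(k−1)f(k)/C(k) = k*(k + 3)*(k + 7)*(k + 8)/(12*(2*k + 9)).
Verify: (-2*k - 9)/(k**4 + 18*k**3 + 113*k**2 + 288*k + 252) matches t_k.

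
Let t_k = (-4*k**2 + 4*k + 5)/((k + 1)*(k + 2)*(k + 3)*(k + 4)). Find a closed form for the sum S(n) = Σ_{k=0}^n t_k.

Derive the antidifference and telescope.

S(n) = (-n**3 + 15*n**2 + 46*n + 30)/(6*(n**3 + 9*n**2 + 26*n + 24))

Step 1: r(k) = (k + 1)*(4*k - 4*(k + 1)**2 + 9)/((k + 5)*(-4*k**2 + 4*k + 5)).
So A=k + 1 and B=k + 5, with C=k**2 - k - 5/4.
Key eq: (k + 1)·f(k+1) = (k + 4)·f(k) + (k**2 - k - 5/4).
Bound: deg f ≤ 3.
Solving with deg f ≤ 3: f(k) = k*(k**2 - 18*k - 13)/24.
Get s_k = R·t_k = k*(-k**2 + 18*k + 13)/(6*(k + 1)*(k + 2)*(k + 3)) with R(k) = B(k−1)f(k)/C(k) = k*(k + 4)*(k**2 - 18*k - 13)/(6*(4*k**2 - 4*k - 5)).
Δs = (-4*k**2 + 4*k + 5)/(k**4 + 10*k**3 + 35*k**2 + 50*k + 24), as required.
Evaluate: s_(n+1) = (-n**3 + 15*n**2 + 46*n + 30)/(6*(n**3 + 9*n**2 + 26*n + 24)); subtract s_(0) = 0 ⇒ S(n) = (-n**3 + 15*n**2 + 46*n + 30)/(6*(n**3 + 9*n**2 + 26*n + 24)).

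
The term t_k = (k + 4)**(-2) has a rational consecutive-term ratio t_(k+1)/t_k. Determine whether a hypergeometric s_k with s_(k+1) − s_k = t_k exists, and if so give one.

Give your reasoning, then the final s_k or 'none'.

not Gosper-summable; s_k does not exist

Ratio r(k) = (k + 4)**2/(k + 5)**2.
Normal form (A,B,C) = (k**2 + 8*k + 16, k**2 + 10*k + 25, 1).
Solve (k**2 + 8*k + 16)·f(k+1) − (k**2 + 8*k + 16)·f(k) = 1.
d = 0 from the (2,2,0) case.
Write f(k) = c0. Then LHS − RHS = -1, requiring -1 = 0: contradictory. No certificate.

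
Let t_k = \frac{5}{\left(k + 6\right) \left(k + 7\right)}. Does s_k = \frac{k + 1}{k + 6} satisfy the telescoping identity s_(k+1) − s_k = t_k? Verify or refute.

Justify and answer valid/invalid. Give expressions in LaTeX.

valid; difference matches t_k

s_(k+1) = (k + 2)/(k + 7)
s_(k+1) − s_k = 5/(k**2 + 13*k + 42)
(s_(k+1) − s_k) − t_k = 0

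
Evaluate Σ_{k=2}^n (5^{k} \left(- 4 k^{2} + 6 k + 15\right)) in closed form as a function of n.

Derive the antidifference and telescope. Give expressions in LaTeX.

Compute t_(k+1)/t_k: get 5*(4*k**2 + 2*k - 17)/(4*k**2 - 6*k - 15).
Normal form (A,B,C) = (5, 1, k**2 - 3*k/2 - 15/4).
Key eq: (5)·f(k+1) = (1)·f(k) + (k**2 - 3*k/2 - 15/4).
Degrees (0,0,2) ⇒ d ≤ 2.
Solving with deg f ≤ 2: f(k) = k*(k - 4)/4.
Then R = B(k−1)f/C = k*(k - 4)/(4*k**2 - 6*k - 15), so s_k = R(k)·t_k = 5**k*k*(4 - k).
Check: Δs_k = 5**k*(-4*k**2 + 6*k + 15). ✓
Telescope: S(n) = s_(n+1) − s_(2) = 5**(n + 1)*(-n**2 + 2*n + 3) − (100) = -5*5**n*n**2 + 10*5**n*n + 15*5**n - 100.

S(n) = - 5 \cdot 5^{n} n^{2} + 10 \cdot 5^{n} n + 15 \cdot 5^{n} - 100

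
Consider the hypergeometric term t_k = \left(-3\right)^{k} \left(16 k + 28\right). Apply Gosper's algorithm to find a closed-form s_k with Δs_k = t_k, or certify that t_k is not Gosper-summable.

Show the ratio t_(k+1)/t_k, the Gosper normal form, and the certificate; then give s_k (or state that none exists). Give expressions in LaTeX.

r(k) = 3*(-4*k - 11)/(4*k + 7) after simplifying.
Take A(k)=-3, B(k)=1, C(k)=k + 7/4.
f must satisfy (-3)·f(k+1) − (1)·f(k) = k + 7/4.
Degrees (0,0,1) ⇒ d ≤ 1.
Match coefficients ⇒ f(k) = -(k + 1)/4.
R(k) = B(k−1)·f(k)/C(k) = -(k + 1)/(4*k + 7); s_k = R·t_k = -4*(-3)**k*(k + 1).
Check: Δs_k = (-3)**k*(16*k + 28). ✓

s_k = - 4 \left(-3\right)^{k} \left(k + 1\right)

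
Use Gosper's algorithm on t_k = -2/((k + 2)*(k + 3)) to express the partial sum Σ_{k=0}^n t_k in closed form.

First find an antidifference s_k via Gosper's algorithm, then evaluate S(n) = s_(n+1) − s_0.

S(n) = (-n - 1)/(n + 3)

r(k) = (k + 2)/(k + 4) after simplifying.
Normal form (A,B,C) = (k + 2, k + 4, 1).
Need (k + 2)·f(k+1) − (k + 3)·f(k) = 1.
d = 1 from the (1,1,0) case.
Solve for f: f(k) = k/2 (degree 1 ≤ 1).
Then R = B(k−1)f/C = k*(k + 3)/2, so s_k = R(k)·t_k = -k/(k + 2).
Verify: -2/(k**2 + 5*k + 6) matches t_k.
s_(n+1) = (-n - 1)/(n + 3) and s_(0) = 0, so S(n) = (-n - 1)/(n + 3).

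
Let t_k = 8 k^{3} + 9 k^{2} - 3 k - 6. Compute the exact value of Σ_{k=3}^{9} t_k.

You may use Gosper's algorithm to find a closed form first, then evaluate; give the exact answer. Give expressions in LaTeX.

Σ = 18480

Compute t_(k+1)/t_k: get (8*k**3 + 33*k**2 + 39*k + 8)/(8*k**3 + 9*k**2 - 3*k - 6).
Gosper form: A/B · C(k+1)/C(k) with A=1, B=1, C=k**3 + 9*k**2/8 - 3*k/8 - 3/4.
f must satisfy (1)·f(k+1) − (1)·f(k) = k**3 + 9*k**2/8 - 3*k/8 - 3/4.
Degrees (0,0,3) ⇒ d ≤ 4.
Match coefficients ⇒ f(k) = k*(2*k**3 - k**2 - 4*k - 3)/8.
So s_k = (B(k−1)f/C)·t_k = (k*(2*k**3 - k**2 - 4*k - 3)/(8*k**3 + 9*k**2 - 3*k - 6))·t_k = k*(2*k**3 - k**2 - 4*k - 3).
Check: Δs_k = 8*k**3 + 9*k**2 - 3*k - 6. ✓
Evaluate s at k=10 and k=3: 18570 and 90; difference 18480.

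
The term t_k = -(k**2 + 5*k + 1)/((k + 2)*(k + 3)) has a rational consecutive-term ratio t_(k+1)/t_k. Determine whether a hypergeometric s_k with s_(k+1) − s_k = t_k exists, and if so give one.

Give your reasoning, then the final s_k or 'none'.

s_k = k*(1 - 2*k)/(2*(k + 2))

Step 1: r(k) = (k + 2)*(5*k + (k + 1)**2 + 6)/((k + 4)*(k**2 + 5*k + 1)).
A = k + 2, B = k + 4, C = k**2 + 5*k + 1.
f must satisfy (k + 2)·f(k+1) − (k + 3)·f(k) = k**2 + 5*k + 1.
d = 2 from the (1,1,2) case.
Solving with deg f ≤ 2: f(k) = k*(2*k - 1)/2.
R(k) = B(k−1)·f(k)/C(k) = k*(k + 3)*(2*k - 1)/(2*(k**2 + 5*k + 1)); s_k = R·t_k = k*(1 - 2*k)/(2*(k + 2)).
s_(k+1) − s_k = (-k**2 - 5*k - 1)/(k**2 + 5*k + 6) = t_k.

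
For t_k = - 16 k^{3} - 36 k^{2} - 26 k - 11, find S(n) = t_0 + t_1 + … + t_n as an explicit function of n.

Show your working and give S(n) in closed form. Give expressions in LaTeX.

S(n) = - 4 n^{4} - 20 n^{3} - 35 n^{2} - 30 n - 11

Step 1: r(k) = (16*k**3 + 84*k**2 + 146*k + 89)/(16*k**3 + 36*k**2 + 26*k + 11).
Factor: A=1; B=1; C=k**3 + 9*k**2/4 + 13*k/8 + 11/16.
f must satisfy (1)·f(k+1) − (1)·f(k) = k**3 + 9*k**2/4 + 13*k/8 + 11/16.
Degrees (0,0,3) ⇒ d ≤ 4.
Solving with deg f ≤ 4: f(k) = k*(4*k**3 + 4*k**2 - k + 4)/16.
Certificate R = B(k−1)f/C = k*(4*k**3 + 4*k**2 - k + 4)/(16*k**3 + 36*k**2 + 26*k + 11) gives s_k = k*(-4*k**3 - 4*k**2 + k - 4).
Δs = -16*k**3 - 36*k**2 - 26*k - 11, as required.
s_(n+1) = -4*n**4 - 20*n**3 - 35*n**2 - 30*n - 11 and s_(0) = 0, so S(n) = -4*n**4 - 20*n**3 - 35*n**2 - 30*n - 11.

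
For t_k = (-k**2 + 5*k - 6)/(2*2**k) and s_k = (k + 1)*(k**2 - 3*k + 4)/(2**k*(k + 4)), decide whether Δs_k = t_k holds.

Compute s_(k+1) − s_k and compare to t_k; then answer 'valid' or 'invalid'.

Invalid: residual 3*2**(-k - 1)*(k**3 + k**2 - 20*k + 32)/(k**2 + 9*k + 20) ≠ 0.

s_(k+1) = (k**3 + k**2 + 4)/(2*2**k*(k + 5))
s_(k+1) − s_k = (-k**4 - k**3 + 22*k**2 - 14*k - 24)/(2*2**k*(k**2 + 9*k + 20))
(s_(k+1) − s_k) − t_k = 3*2**(-k - 1)*(k**3 + k**2 - 20*k + 32)/(k**2 + 9*k + 20)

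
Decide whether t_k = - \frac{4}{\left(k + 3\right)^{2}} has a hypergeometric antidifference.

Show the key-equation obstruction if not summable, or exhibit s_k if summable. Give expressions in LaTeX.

No — key equation has no polynomial f.

t_(k+1)/t_k = (k + 3)**2/(k + 4)**2.
A = k**2 + 6*k + 9, B = k**2 + 8*k + 16, C = 1.
Key eq: (k**2 + 6*k + 9)·f(k+1) = (k**2 + 6*k + 9)·f(k) + (1).
Degrees (2,2,0) ⇒ d ≤ 0.
Put f(k) = c0: A·f(k+1) − B(k−1)·f(k) − C = -1; need -1 = 0 — inconsistent ⇒ no f, not summable.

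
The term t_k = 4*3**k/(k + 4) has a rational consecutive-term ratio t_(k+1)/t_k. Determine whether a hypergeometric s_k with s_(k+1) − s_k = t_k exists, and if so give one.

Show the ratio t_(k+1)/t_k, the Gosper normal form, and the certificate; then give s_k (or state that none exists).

The ratio is 3*(k + 4)/(k + 5).
So A=3*k + 12 and B=k + 5, with C=1.
Solve (3*k + 12)·f(k+1) − (k + 4)·f(k) = 1.
Degrees (1,1,0) ⇒ d ≤ -1.
deg f ≤ -1 is impossible — no certificate.

not Gosper-summable; s_k does not exist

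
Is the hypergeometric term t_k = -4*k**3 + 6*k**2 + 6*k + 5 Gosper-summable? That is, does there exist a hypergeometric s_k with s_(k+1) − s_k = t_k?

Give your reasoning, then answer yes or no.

Compute t_(k+1)/t_k: get (4*k**3 + 6*k**2 - 6*k - 13)/(4*k**3 - 6*k**2 - 6*k - 5).
Take A(k)=1, B(k)=1, C(k)=k**3 - 3*k**2/2 - 3*k/2 - 5/4.
f must satisfy (1)·f(k+1) − (1)·f(k) = k**3 - 3*k**2/2 - 3*k/2 - 5/4.
From deg A=0, deg B=0, deg C=3: d=4.
Coefficient equations give f(k) = k*(k**3 - 4*k**2 + k - 3)/4.
Then R = B(k−1)f/C = k*(k**3 - 4*k**2 + k - 3)/(4*k**3 - 6*k**2 - 6*k - 5), so s_k = R(k)·t_k = k*(-k**3 + 4*k**2 - k + 3).
Δs = -4*k**3 + 6*k**2 + 6*k + 5, as required.

Yes. s_k = k*(-k**3 + 4*k**2 - k + 3).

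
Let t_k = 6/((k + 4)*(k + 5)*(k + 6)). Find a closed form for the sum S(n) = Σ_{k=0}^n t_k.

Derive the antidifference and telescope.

S(n) = 3*(n**2 + 11*n + 10)/(20*(n**2 + 11*n + 30))

t_(k+1)/t_k = (k + 4)/(k + 7).
Take A(k)=k + 4, B(k)=k + 7, C(k)=1.
Need (k + 4)·f(k+1) − (k + 6)·f(k) = 1.
deg f ≤ 2 (via 1,1,0).
Coefficient equations give f(k) = k*(k + 9)/40.
Then R = B(k−1)f/C = k*(k + 6)*(k + 9)/40, so s_k = R(k)·t_k = 3*k*(k + 9)/(20*(k + 4)*(k + 5)).
Check: Δs_k = 6/(k**3 + 15*k**2 + 74*k + 120). ✓
Telescope: S(n) = s_(n+1) − s_(0) = 3*(n**2 + 11*n + 10)/(20*(n**2 + 11*n + 30)) − (0) = 3*(n**2 + 11*n + 10)/(20*(n**2 + 11*n + 30)).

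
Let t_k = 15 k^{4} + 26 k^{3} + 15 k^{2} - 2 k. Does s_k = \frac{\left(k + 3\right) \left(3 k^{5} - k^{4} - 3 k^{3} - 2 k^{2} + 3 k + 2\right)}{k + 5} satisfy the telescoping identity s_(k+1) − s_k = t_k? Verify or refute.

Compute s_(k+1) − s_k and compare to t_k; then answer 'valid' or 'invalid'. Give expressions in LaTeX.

s_(k+1) = (3*k**6 + 26*k**5 + 79*k**4 + 105*k**3 + 53*k**2 + 6*k + 8)/(k + 6)
s_(k+1) − s_k = (15*k**6 + 167*k**5 + 547*k**4 + 647*k**3 + 278*k**2 - 34*k + 4)/(k**2 + 11*k + 30)
(s_(k+1) − s_k) − t_k = 2*(-12*k**5 - 102*k**4 - 148*k**3 - 75*k**2 + 13*k + 2)/(k**2 + 11*k + 30)

Invalid: residual \frac{2 \left(- 12 k^{5} - 102 k^{4} - 148 k^{3} - 75 k^{2} + 13 k + 2\right)}{k^{2} + 11 k + 30} ≠ 0.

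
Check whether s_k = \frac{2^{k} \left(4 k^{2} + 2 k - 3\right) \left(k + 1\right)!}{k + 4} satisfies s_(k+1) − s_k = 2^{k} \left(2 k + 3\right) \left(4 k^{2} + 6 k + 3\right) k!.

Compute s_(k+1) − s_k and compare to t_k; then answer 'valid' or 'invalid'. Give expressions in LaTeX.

s_(k+1) = 2**(k + 1)*(4*k**2 + 10*k + 3)*factorial(k + 2)/(k + 5)
s_(k+1) − s_k = 2**k*(8*k**4 + 64*k**3 + 168*k**2 + 189*k + 63)*factorial(k + 1)/((k + 4)*(k + 5))
(s_(k+1) − s_k) − t_k = -3*2**k*(8*k**4 + 56*k**3 + 116*k**2 + 103*k + 39)*factorial(k)/((k + 4)*(k + 5))

Invalid: residual - \frac{3 \cdot 2^{k} \left(8 k^{4} + 56 k^{3} + 116 k^{2} + 103 k + 39\right) k!}{\left(k + 4\right) \left(k + 5\right)} ≠ 0.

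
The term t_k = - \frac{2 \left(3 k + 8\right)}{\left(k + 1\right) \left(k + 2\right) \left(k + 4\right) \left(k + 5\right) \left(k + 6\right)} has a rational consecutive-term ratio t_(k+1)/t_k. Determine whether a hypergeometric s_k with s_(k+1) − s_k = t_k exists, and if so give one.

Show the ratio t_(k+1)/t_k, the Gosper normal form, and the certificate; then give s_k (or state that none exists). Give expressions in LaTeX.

s_k = \frac{k \left(- k^{2} - 10 k - 29\right)}{10 \left(k^{3} + 10 k^{2} + 29 k + 20\right)}

Compute t_(k+1)/t_k: get (k + 1)*(k + 4)*(3*k + 11)/((k + 3)*(k + 7)*(3*k + 8)).
Factor: A=k + 1; B=k + 7; C=k**2 + 17*k/3 + 8.
Solve (k + 1)·f(k+1) − (k + 6)·f(k) = k**2 + 17*k/3 + 8.
d = 5 from the (1,1,2) case.
Coefficient equations give f(k) = k*(k + 2)*(k + 3)*(k**2 + 10*k + 29)/60.
Get s_k = R·t_k = k*(-k**2 - 10*k - 29)/(10*(k**3 + 10*k**2 + 29*k + 20)) with R(k) = B(k−1)f(k)/C(k) = k*(k + 2)*(k + 6)*(k**2 + 10*k + 29)/(20*(3*k + 8)).
s_(k+1) − s_k = 2*(-3*k - 8)/(k**5 + 18*k**4 + 121*k**3 + 372*k**2 + 508*k + 240) = t_k.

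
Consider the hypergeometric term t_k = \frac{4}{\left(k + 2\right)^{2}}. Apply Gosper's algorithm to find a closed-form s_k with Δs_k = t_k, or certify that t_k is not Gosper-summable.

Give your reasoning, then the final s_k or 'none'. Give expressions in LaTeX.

none — t_k is not Gosper-summable

Step 1: r(k) = (k + 2)**2/(k + 3)**2.
Take A(k)=k**2 + 4*k + 4, B(k)=k**2 + 6*k + 9, C(k)=1.
Need (k**2 + 4*k + 4)·f(k+1) − (k**2 + 4*k + 4)·f(k) = 1.
Bound: deg f ≤ 0.
Write f(k) = c0. Then LHS − RHS = -1, requiring -1 = 0: contradictory. No certificate.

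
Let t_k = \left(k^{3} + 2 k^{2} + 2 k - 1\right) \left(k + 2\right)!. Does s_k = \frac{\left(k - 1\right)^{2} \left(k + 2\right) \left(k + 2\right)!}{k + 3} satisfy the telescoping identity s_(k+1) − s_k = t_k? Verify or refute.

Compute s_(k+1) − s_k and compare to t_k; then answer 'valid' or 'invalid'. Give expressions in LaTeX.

Invalid: residual - \frac{\left(k^{4} + 5 k^{3} + 7 k^{2} + 7 k - 4\right) \left(k + 2\right)!}{\left(k + 3\right) \left(k + 4\right)} ≠ 0.

s_(k+1) = k**2*(k + 3)*factorial(k + 3)/(k + 4)
s_(k+1) − s_k = (k**2 + 3*k + 4)*(k**3 + 5*k**2 + 4*k - 2)*factorial(k + 2)/((k + 3)*(k + 4))
(s_(k+1) − s_k) − t_k = -(k**4 + 5*k**3 + 7*k**2 + 7*k - 4)*factorial(k + 2)/((k + 3)*(k + 4))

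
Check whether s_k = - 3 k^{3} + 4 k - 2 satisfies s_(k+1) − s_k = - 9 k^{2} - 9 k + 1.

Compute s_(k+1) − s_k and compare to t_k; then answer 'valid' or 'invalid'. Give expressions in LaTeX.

valid; difference matches t_k

s_(k+1) = 4*k - 3*(k + 1)**3 + 2
s_(k+1) − s_k = -9*k**2 - 9*k + 1
(s_(k+1) − s_k) − t_k = 0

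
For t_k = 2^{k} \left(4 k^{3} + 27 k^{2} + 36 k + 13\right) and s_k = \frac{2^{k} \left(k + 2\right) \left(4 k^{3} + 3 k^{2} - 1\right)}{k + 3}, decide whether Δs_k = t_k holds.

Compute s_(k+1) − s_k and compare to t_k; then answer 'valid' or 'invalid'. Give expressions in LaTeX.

s_(k+1) = 2**(k + 1)*(k + 3)*(4*(k + 1)**3 + 3*(k + 1)**2 - 1)/(k + 4)
s_(k+1) − s_k = 2**k*(4*k**5 + 51*k**4 + 238*k**3 + 475*k**2 + 402*k + 116)/(k**2 + 7*k + 12)
(s_(k+1) − s_k) − t_k = 2**k*(-4*k**4 - 35*k**3 - 114*k**2 - 121*k - 40)/(k**2 + 7*k + 12)

Invalid: residual \frac{2^{k} \left(- 4 k^{4} - 35 k^{3} - 114 k^{2} - 121 k - 40\right)}{k^{2} + 7 k + 12} ≠ 0.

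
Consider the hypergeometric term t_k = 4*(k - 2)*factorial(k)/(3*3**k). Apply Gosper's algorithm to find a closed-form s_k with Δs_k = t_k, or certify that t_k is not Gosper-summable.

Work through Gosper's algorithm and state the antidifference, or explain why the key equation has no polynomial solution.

Ratio r(k) = (k**2 - 1)/(3*(k - 2)).
Factor: A=k/3 + 1/3; B=1; C=k - 2.
Solve (k/3 + 1/3)·f(k+1) − (1)·f(k) = k - 2.
Degrees (1,0,1) ⇒ d ≤ 0.
Solving with deg f ≤ 0: f(k) = 3.
Certificate R = B(k−1)f/C = 3/(k - 2) gives s_k = 4*factorial(k)/3**k.
Δs = 4*(k - 2)*factorial(k)/(3*3**k), as required.

s_k = 4*factorial(k)/3**k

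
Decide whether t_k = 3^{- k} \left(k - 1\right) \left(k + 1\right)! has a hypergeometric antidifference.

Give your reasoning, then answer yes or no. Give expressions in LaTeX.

Yes. s_k = 3^{1 - k} \left(k + 1\right)!.

t_(k+1)/t_k = k*(k + 2)/(3*(k - 1)).
A = k/3 + 2/3, B = 1, C = k - 1.
Need (k/3 + 2/3)·f(k+1) − (1)·f(k) = k - 1.
d = 0 from the (1,0,1) case.
A polynomial solution: f(k) = 3.
R(k) = B(k−1)·f(k)/C(k) = 3/(k - 1); s_k = R·t_k = 3**(1 - k)*factorial(k + 1).
Δs = (k - 1)*factorial(k + 1)/3**k, as required.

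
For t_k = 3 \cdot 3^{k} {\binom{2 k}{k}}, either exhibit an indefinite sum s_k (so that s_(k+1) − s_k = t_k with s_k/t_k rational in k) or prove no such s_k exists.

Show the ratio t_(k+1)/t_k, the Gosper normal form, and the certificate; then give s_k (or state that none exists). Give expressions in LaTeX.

Step 1: r(k) = 6*(2*k + 1)/(k + 1).
Take A(k)=12*k + 6, B(k)=k + 1, C(k)=1.
f must satisfy (12*k + 6)·f(k+1) − (k)·f(k) = 1.
From deg A=1, deg B=1, deg C=0: d=-1.
d = -1 < 0 ⇒ no nonzero polynomial f; not summable.

not Gosper-summable; s_k does not exist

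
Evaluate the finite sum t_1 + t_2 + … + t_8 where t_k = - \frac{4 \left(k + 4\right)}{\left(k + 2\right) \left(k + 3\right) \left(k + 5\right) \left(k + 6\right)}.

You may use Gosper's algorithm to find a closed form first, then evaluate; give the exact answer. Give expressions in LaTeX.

Compute t_(k+1)/t_k: get (k + 2)*(k + 5)**2/((k + 4)**2*(k + 7)).
Gosper form: A/B · C(k+1)/C(k) with A=k + 2, B=k + 7, C=k**2 + 8*k + 16.
Solve (k + 2)·f(k+1) − (k + 6)·f(k) = k**2 + 8*k + 16.
deg f ≤ 4 (via 1,1,2).
Solving with deg f ≤ 4: f(k) = k*(k + 3)*(k + 4)*(k + 7)/20.
Then R = B(k−1)f/C = k*(k + 3)*(k + 6)*(k + 7)/(20*(k + 4)), so s_k = R(k)·t_k = k*(-k - 7)/(5*(k**2 + 7*k + 10)).
s_(k+1) − s_k = 4*(-k - 4)/(k**4 + 16*k**3 + 91*k**2 + 216*k + 180) = t_k.
Σ_(k=1)^(8) t_k = s_(9) − s_(1) = -72/385 − (-4/45) = -68/693.

Σ = -68/693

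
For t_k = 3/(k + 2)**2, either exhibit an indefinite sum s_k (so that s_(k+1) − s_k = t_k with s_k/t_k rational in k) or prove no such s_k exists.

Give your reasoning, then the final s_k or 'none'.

r(k) = (k + 2)**2/(k + 3)**2 after simplifying.
Factor: A=k**2 + 4*k + 4; B=k**2 + 6*k + 9; C=1.
Key eq: (k**2 + 4*k + 4)·f(k+1) = (k**2 + 4*k + 4)·f(k) + (1).
d = 0 from the (2,2,0) case.
f = c0 ⇒ A·f(k+1) − B(k−1)·f(k) − C = -1. The system {-1 = 0} is inconsistent; no antidifference.

none — t_k is not Gosper-summable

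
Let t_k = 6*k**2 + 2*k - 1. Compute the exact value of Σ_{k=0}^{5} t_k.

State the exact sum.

Σ = 354

Step 1: r(k) = (6*k**2 + 14*k + 7)/(6*k**2 + 2*k - 1).
Take A(k)=1, B(k)=1, C(k)=k**2 + k/3 - 1/6.
Need (1)·f(k+1) − (1)·f(k) = k**2 + k/3 - 1/6.
Bound: deg f ≤ 3.
Coefficient equations give f(k) = k*(2*k**2 - 2*k - 1)/6.
Then R = B(k−1)f/C = k*(2*k**2 - 2*k - 1)/(6*k**2 + 2*k - 1), so s_k = R(k)·t_k = k*(2*k**2 - 2*k - 1).
s_(k+1) − s_k = 6*k**2 + 2*k - 1 = t_k.
Evaluate s at k=6 and k=0: 354 and 0; difference 354.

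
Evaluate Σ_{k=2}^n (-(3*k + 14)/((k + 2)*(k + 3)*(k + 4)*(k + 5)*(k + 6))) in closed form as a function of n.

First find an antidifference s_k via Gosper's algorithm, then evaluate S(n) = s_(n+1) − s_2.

S(n) = (-n**3 - 13*n**2 - 54*n + 68)/(140*(n**3 + 13*n**2 + 54*n + 72))

Ratio r(k) = (k + 2)*(3*k + 17)/((k + 7)*(3*k + 14)).
Take A(k)=k + 2, B(k)=k + 7, C(k)=k + 14/3.
Set up (k + 2)·f(k+1) − (k + 6)·f(k) − (k + 14/3) = 0.
Degrees (1,1,1) ⇒ d ≤ 4.
Coefficient equations give f(k) = k*(k + 4)*(k**2 + 10*k + 31)/90.
R(k) = B(k−1)·f(k)/C(k) = k*(k + 4)*(k + 6)*(k**2 + 10*k + 31)/(30*(3*k + 14)); s_k = R·t_k = k*(-k**2 - 10*k - 31)/(30*(k**3 + 10*k**2 + 31*k + 30)).
Verify: (-3*k - 14)/(k**5 + 20*k**4 + 155*k**3 + 580*k**2 + 1044*k + 720) matches t_k.
s_(n+1) = (-n**3 - 13*n**2 - 54*n - 42)/(30*(n**3 + 13*n**2 + 54*n + 72)) and s_(2) = -11/420, so S(n) = (-n**3 - 13*n**2 - 54*n + 68)/(140*(n**3 + 13*n**2 + 54*n + 72)).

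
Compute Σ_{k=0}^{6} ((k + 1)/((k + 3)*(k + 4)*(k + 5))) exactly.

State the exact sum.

t_(k+1)/t_k = (k + 2)*(k + 3)/((k + 1)*(k + 6)).
So A=k + 3 and B=k + 6, with C=k + 1.
Set up (k + 3)·f(k+1) − (k + 5)·f(k) − (k + 1) = 0.
deg f ≤ 2 (via 1,1,1).
Solve for f: f(k) = k*(k + 1)/6 (degree 2 ≤ 2).
So s_k = (B(k−1)f/C)·t_k = (k*(k + 5)/6)·t_k = k*(k + 1)/(6*(k + 3)*(k + 4)).
Δs = (k + 1)/(k**3 + 12*k**2 + 47*k + 60), as required.
Σ_(k=0)^(6) t_k = s_(7) − s_(0) = 14/165 − (0) = 14/165.

Σ = 14/165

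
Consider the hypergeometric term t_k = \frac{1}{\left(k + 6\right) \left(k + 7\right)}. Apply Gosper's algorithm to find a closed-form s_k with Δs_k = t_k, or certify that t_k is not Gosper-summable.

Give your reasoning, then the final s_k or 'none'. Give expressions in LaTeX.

t_(k+1)/t_k = (k + 6)/(k + 8).
Normal form (A,B,C) = (k + 6, k + 8, 1).
Key eq: (k + 6)·f(k+1) = (k + 7)·f(k) + (1).
d = 1 from the (1,1,0) case.
Match coefficients ⇒ f(k) = k/6.
So s_k = (B(k−1)f/C)·t_k = (k*(k + 7)/6)·t_k = k/(6*(k + 6)).
Δs = 1/(k**2 + 13*k + 42), as required.

s_k = \frac{k}{6 \left(k + 6\right)}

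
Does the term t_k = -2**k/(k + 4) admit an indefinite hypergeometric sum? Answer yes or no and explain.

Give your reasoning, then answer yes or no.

No — negative degree bound, so no certificate f.

r(k) = 2*(k + 4)/(k + 5) after simplifying.
So A=2*k + 8 and B=k + 5, with C=1.
f must satisfy (2*k + 8)·f(k+1) − (k + 4)·f(k) = 1.
Bound: deg f ≤ -1.
deg f ≤ -1 is impossible — no certificate.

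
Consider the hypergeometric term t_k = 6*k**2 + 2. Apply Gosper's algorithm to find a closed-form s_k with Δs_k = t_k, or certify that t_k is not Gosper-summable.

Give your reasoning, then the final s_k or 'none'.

s_k = k*(2*k**2 - 3*k + 3)

Step 1: r(k) = (3*(k + 1)**2 + 1)/(3*k**2 + 1).
So A=1 and B=1, with C=k**2 + 1/3.
f must satisfy (1)·f(k+1) − (1)·f(k) = k**2 + 1/3.
d = 3 from the (0,0,2) case.
Solve for f: f(k) = k*(2*k**2 - 3*k + 3)/6 (degree 3 ≤ 3).
Certificate R = B(k−1)f/C = k*(2*k**2 - 3*k + 3)/(2*(3*k**2 + 1)) gives s_k = k*(2*k**2 - 3*k + 3).
s_(k+1) − s_k = 6*k**2 + 2 = t_k.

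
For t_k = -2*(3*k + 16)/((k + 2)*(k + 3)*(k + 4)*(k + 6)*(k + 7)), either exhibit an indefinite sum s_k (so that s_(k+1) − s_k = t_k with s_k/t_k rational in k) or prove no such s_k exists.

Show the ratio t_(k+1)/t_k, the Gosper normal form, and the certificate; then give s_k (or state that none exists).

s_k = k*(-k**2 - 11*k - 36)/(18*(k**3 + 11*k**2 + 36*k + 36))

Ratio r(k) = (k + 2)*(k + 6)*(3*k + 19)/((k + 5)*(k + 8)*(3*k + 16)).
Normal form (A,B,C) = (k + 2, k + 8, k**2 + 31*k/3 + 80/3).
Key eq: (k + 2)·f(k+1) = (k + 7)·f(k) + (k**2 + 31*k/3 + 80/3).
deg f ≤ 5 (via 1,1,2).
Match coefficients ⇒ f(k) = k*(k + 4)*(k + 5)*(k**2 + 11*k + 36)/108.
Get s_k = R·t_k = k*(-k**2 - 11*k - 36)/(18*(k**3 + 11*k**2 + 36*k + 36)) with R(k) = B(k−1)f(k)/C(k) = k*(k + 4)*(k + 7)*(k**2 + 11*k + 36)/(36*(3*k + 16)).
Verify: 2*(-3*k - 16)/(k**5 + 22*k**4 + 185*k**3 + 740*k**2 + 1404*k + 1008) matches t_k.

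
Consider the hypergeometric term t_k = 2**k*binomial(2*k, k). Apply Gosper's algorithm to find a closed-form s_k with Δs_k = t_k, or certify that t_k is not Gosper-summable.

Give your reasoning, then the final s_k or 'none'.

none — t_k is not Gosper-summable

t_(k+1)/t_k = 4*(2*k + 1)/(k + 1).
Factor: A=8*k + 4; B=k + 1; C=1.
Key eq: (8*k + 4)·f(k+1) = (k)·f(k) + (1).
From deg A=1, deg B=1, deg C=0: d=-1.
deg f ≤ -1 is impossible — no certificate.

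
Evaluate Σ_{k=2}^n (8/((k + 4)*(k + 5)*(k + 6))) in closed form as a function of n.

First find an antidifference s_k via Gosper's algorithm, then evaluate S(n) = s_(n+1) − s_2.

S(n) = 2*(n**2 + 11*n - 12)/(21*(n**2 + 11*n + 30))

Step 1: r(k) = (k + 4)/(k + 7).
A = k + 4, B = k + 7, C = 1.
f must satisfy (k + 4)·f(k+1) − (k + 6)·f(k) = 1.
Bound: deg f ≤ 2.
Match coefficients ⇒ f(k) = k*(k + 9)/40.
R(k) = B(k−1)·f(k)/C(k) = k*(k + 6)*(k + 9)/40; s_k = R·t_k = k*(k + 9)/(5*(k + 4)*(k + 5)).
s_(k+1) − s_k = 8/(k**3 + 15*k**2 + 74*k + 120) = t_k.
Σ_(k=2)^n t_k = s_(n+1) − s_(2) = ((n**2 + 11*n + 10)/(5*(n**2 + 11*n + 30))) − (11/105), i.e. 2*(n**2 + 11*n - 12)/(21*(n**2 + 11*n + 30)).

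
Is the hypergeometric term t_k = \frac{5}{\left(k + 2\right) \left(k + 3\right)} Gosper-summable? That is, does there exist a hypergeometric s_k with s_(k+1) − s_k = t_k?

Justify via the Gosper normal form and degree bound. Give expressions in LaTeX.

Yes. s_k = \frac{5 k}{2 \left(k + 2\right)}.

Step 1: r(k) = (k + 2)/(k + 4).
A = k + 2, B = k + 4, C = 1.
Key eq: (k + 2)·f(k+1) = (k + 3)·f(k) + (1).
Degrees (1,1,0) ⇒ d ≤ 1.
Match coefficients ⇒ f(k) = k/2.
Then R = B(k−1)f/C = k*(k + 3)/2, so s_k = R(k)·t_k = 5*k/(2*(k + 2)).
Verify: 5/(k**2 + 5*k + 6) matches t_k.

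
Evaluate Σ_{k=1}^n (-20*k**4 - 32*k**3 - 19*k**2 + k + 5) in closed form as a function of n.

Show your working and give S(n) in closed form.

r(k) = (20*k**4 + 112*k**3 + 235*k**2 + 213*k + 65)/(20*k**4 + 32*k**3 + 19*k**2 - k - 5) after simplifying.
Gosper form: A/B · C(k+1)/C(k) with A=1, B=1, C=k**4 + 8*k**3/5 + 19*k**2/20 - k/20 - 1/4.
f must satisfy (1)·f(k+1) − (1)·f(k) = k**4 + 8*k**3/5 + 19*k**2/20 - k/20 - 1/4.
Degrees (0,0,4) ⇒ d ≤ 5.
Match coefficients ⇒ f(k) = k*(4*k**4 - 2*k**3 - 3*k**2 - 2*k - 2)/20.
Get s_k = R·t_k = k*(-4*k**4 + 2*k**3 + 3*k**2 + 2*k + 2) with R(k) = B(k−1)f(k)/C(k) = k*(4*k**4 - 2*k**3 - 3*k**2 - 2*k - 2)/(20*k**4 + 32*k**3 + 19*k**2 - k - 5).
s_(k+1) − s_k = -20*k**4 - 32*k**3 - 19*k**2 + k + 5 = t_k.
Evaluate: s_(n+1) = -4*n**5 - 18*n**4 - 29*n**3 - 17*n**2 + 3*n + 5; subtract s_(1) = 5 ⇒ S(n) = n*(-4*n**4 - 18*n**3 - 29*n**2 - 17*n + 3).

S(n) = n*(-4*n**4 - 18*n**3 - 29*n**2 - 17*n + 3)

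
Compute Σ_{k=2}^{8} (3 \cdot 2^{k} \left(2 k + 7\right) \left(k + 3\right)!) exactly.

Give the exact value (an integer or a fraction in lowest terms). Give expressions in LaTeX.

Σ = 735746456160

Step 1: r(k) = 2*(k + 4)*(2*k + 9)/(2*k + 7).
A = 2*k + 8, B = 1, C = k + 7/2.
f must satisfy (2*k + 8)·f(k+1) − (1)·f(k) = k + 7/2.
Bound: deg f ≤ 0.
Solving with deg f ≤ 0: f(k) = 1/2.
R(k) = B(k−1)·f(k)/C(k) = 1/(2*k + 7); s_k = R·t_k = 3*2**k*factorial(k + 3).
Δs = 3*2**k*(2*k + 7)*factorial(k + 3), as required.
Evaluate s at k=9 and k=2: 735746457600 and 1440; difference 735746456160.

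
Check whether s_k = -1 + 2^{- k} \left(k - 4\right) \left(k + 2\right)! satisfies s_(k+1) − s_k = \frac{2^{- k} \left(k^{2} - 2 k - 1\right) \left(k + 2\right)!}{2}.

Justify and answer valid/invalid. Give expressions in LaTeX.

s_(k+1) = 2**(-k - 1)*(k - 3)*factorial(k + 3) - 1
s_(k+1) − s_k = (k**2 - 2*k - 1)*factorial(k + 2)/(2*2**k)
(s_(k+1) − s_k) − t_k = 0

valid; difference matches t_k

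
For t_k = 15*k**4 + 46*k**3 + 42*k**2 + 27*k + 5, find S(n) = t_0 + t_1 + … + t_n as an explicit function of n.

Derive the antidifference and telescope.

The ratio is (15*k**4 + 106*k**3 + 270*k**2 + 309*k + 135)/(15*k**4 + 46*k**3 + 42*k**2 + 27*k + 5).
Factor: A=1; B=1; C=k**4 + 46*k**3/15 + 14*k**2/5 + 9*k/5 + 1/3.
Need (1)·f(k+1) − (1)·f(k) = k**4 + 46*k**3/15 + 14*k**2/5 + 9*k/5 + 1/3.
Degrees (0,0,4) ⇒ d ≤ 5.
Solve for f: f(k) = k*(3*k**4 + 4*k**3 - 4*k**2 + 4*k - 2)/15 (degree 5 ≤ 5).
Certificate R = B(k−1)f/C = k*(3*k**4 + 4*k**3 - 4*k**2 + 4*k - 2)/(15*k**4 + 46*k**3 + 42*k**2 + 27*k + 5) gives s_k = k*(3*k**4 + 4*k**3 - 4*k**2 + 4*k - 2).
Verify: 15*k**4 + 46*k**3 + 42*k**2 + 27*k + 5 matches t_k.
Telescope: S(n) = s_(n+1) − s_(0) = 3*n**5 + 19*n**4 + 42*n**3 + 46*n**2 + 25*n + 5 − (0) = 3*n**5 + 19*n**4 + 42*n**3 + 46*n**2 + 25*n + 5.

S(n) = 3*n**5 + 19*n**4 + 42*n**3 + 46*n**2 + 25*n + 5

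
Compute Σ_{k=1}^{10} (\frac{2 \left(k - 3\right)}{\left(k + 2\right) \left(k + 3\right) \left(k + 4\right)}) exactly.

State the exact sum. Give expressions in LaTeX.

Σ = -5/156

The ratio is (k - 2)*(k + 2)/((k - 3)*(k + 5)).
Normal form (A,B,C) = (k + 2, k + 5, k - 3).
Set up (k + 2)·f(k+1) − (k + 4)·f(k) − (k - 3) = 0.
Bound: deg f ≤ 2.
Match coefficients ⇒ f(k) = -k*(k + 17)/12.
Then R = B(k−1)f/C = -k*(k + 4)*(k + 17)/(12*(k - 3)), so s_k = R(k)·t_k = k*(-k - 17)/(6*(k + 2)*(k + 3)).
Check: Δs_k = 2*(k - 3)/(k**3 + 9*k**2 + 26*k + 24). ✓
Sum = s_(11) − s_(1); s_(11) = -11/39, s_(1) = -1/4 ⇒ -5/156.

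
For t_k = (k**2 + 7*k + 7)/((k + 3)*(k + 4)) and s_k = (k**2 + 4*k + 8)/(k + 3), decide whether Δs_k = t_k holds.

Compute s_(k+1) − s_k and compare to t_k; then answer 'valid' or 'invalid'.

valid; difference matches t_k

s_(k+1) = (k**2 + 6*k + 13)/(k + 4)
s_(k+1) − s_k = (k**2 + 7*k + 7)/(k**2 + 7*k + 12)
(s_(k+1) − s_k) − t_k = 0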